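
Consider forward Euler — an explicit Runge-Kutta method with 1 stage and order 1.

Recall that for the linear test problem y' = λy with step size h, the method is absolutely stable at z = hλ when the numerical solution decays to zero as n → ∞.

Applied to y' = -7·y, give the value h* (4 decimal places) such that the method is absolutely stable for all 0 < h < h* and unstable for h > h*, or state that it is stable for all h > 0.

(-2.0000,0); λ=-7 ⇒ h* = 0.2857.

Set f=λy, z=hλ:
  order 1, 1-stage ⇒ R(z)=1+z
  (e.g. R(-0.33)=0.67000, |R|=0.67000)

Solve |R(x)|<1 on ℝ⁻.
x=-0.33: |R|=0.6700
|R(-2.23)|=1.2300 |R(-1.12)|=0.1200 |R(-0.95)|=0.0500
Bisect:
  x_lo=-2.3108 |R|=1.3108  x_hi=-0.2561 |R|=0.7439
  mid=-1.28347 |R|=0.28347 →hi
  mid=-1.79716 |R|=0.79716 →hi
  mid=-2.05400 |R|=1.05400 →lo
  mid=-1.92558 |R|=0.92558 →hi
  mid=-1.98979 |R|=0.98979 →hi
  mid=-2.02190 |R|=1.02190 →lo
  mid=-2.00584 |R|=1.00584 →lo
  mid=-1.99782 |R|=0.99782 →hi
  mid=-2.00183 |R|=1.00183 →lo
  ...
  [-2.00007,-1.99995] ⇒ x*=-2.0000
Stable set (-2.0000, 0).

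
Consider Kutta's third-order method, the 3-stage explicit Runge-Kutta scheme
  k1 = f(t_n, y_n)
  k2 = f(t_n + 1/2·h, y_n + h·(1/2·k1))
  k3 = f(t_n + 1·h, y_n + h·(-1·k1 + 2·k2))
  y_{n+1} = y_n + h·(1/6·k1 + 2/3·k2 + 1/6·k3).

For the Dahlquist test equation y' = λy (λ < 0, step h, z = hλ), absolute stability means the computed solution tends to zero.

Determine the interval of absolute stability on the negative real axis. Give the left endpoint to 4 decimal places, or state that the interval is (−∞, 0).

On y'=λy, z=hλ:
  order 3, 3-stage ⇒ R(z)=1+z+z^2/2+z^3/6
  (e.g. R(-1.38)=0.13419, |R|=0.13419)

Find x<0 with |R(x)|<1.
x=-1.38: |R|=0.1342
|R(-2.75)|=1.4349 |R(-1.53)|=0.0435 |R(-1.02)|=0.3233
Bisect:
  x_lo=-3.2535 |R|=2.7008  x_hi=-0.3293 |R|=0.7189
  mid=-1.79143 |R|=0.14500 →hi
  mid=-2.52247 |R|=1.01606 →lo
  mid=-2.15695 |R|=0.50324 →hi
  mid=-2.33971 |R|=0.73728 →hi
  mid=-2.43109 |R|=0.87070 →hi
  mid=-2.47678 |R|=0.94184 →hi
  mid=-2.49963 |R|=0.97856 →hi
  mid=-2.51105 |R|=0.99721 →hi
  mid=-2.51676 |R|=1.00661 →lo
  ...
  [-2.51283,-2.51266] ⇒ x*=-2.5127
So |R|<1 on (-2.5127, 0).

(-2.5127, 0).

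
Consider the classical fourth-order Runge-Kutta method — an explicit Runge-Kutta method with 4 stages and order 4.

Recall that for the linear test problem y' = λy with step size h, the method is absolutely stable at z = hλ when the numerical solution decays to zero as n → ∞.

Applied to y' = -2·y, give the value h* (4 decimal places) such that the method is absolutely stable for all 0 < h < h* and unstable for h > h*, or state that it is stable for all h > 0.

On y'=λy, z=hλ:
  order 4, 4-stage ⇒ R(z)=1+z+z^2/2+z^3/6+z^4/24
  (e.g. R(-0.5)=0.60677, |R|=0.60677)

Need |R(x)|<1, x<0.
x=-0.5: |R|=0.6068
|R(-2.82)|=1.0536 |R(-2.17)|=0.4053 |R(-1.17)|=0.3256
Bisect:
  x_lo=-3.4627 |R|=2.6030  x_hi=-0.2059 |R|=0.8140
  mid=-1.83430 |R|=0.29110 →hi
  mid=-2.64851 |R|=0.81262 →hi
  mid=-3.05562 |R|=1.49017 →lo
  mid=-2.85207 |R|=1.10543 →lo
  mid=-2.75029 |R|=0.94850 →hi
  mid=-2.80118 |R|=1.02422 →lo
  mid=-2.77573 |R|=0.98568 →hi
  mid=-2.78846 |R|=1.00478 →lo
  ...
  [-2.78548,-2.78528] ⇒ x*=-2.7853
So |R|<1 on (-2.7853, 0).

(-2.7853,0); λ=-2 ⇒ h* = 1.3926.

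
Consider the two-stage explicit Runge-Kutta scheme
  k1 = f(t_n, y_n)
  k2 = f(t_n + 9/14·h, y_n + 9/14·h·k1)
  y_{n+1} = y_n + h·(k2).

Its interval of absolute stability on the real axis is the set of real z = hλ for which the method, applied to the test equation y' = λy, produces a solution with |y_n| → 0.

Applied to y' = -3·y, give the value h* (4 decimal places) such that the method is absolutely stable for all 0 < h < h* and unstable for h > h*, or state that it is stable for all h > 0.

(-1.5556,0); λ=-3 ⇒ h* = (14/9)/3 = 0.5185.

With y'=λy (z=hλ):
  k1=λy_n ⇒ h·k1=z·y_n;  k2=λ(1+9/14z)y_n ⇒ h·k2=z(1+9/14z)y_n
  y_{n+1}/y_n = 1 + z(1+9/14z) = 1 + z + 9/14z²
  Hence R(z) = 1 + z + 9/14z².

Find x<0 with |R(x)|<1.
x=-0.87: |R|=0.6166
R=1: x+9/14x²=0 ⇒ x=−14/9=-1.5556; min R=1−1/(4·9/14)=0.6111>−1
Confirm numerically:
  x=-1.514: |R|=0.95955 <1
  x=-1.378: |R|=0.84271 <1
  x=-1.108: |R|=0.68121 <1
  x=-0.879: |R|=0.61770 <1
  x=-1.659: |R|=1.11032 >1
  x=-1.629: |R|=1.07691 >1
So |R|<1 on (-1.5556, 0).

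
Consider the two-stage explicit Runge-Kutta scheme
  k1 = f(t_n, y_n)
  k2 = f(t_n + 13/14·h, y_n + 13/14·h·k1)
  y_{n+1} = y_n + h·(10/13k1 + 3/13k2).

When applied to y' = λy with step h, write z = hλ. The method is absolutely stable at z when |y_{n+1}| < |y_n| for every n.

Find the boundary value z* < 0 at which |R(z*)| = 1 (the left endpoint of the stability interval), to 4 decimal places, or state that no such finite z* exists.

z* = -4.6667.

With y'=λy (z=hλ):
  k1=λy_n ⇒ h·k1=z·y_n;  k2=λ(1+13/14z)y_n ⇒ h·k2=z(1+13/14z)y_n
  y_{n+1}/y_n = 1 + 10/13z + 3/13z(1+13/14z) = 1 + z + 3/14z²
  so R(z) = 1 + z + 3/14z².

Solve |R(x)|<1 on ℝ⁻.
x=-1.78: |R|=0.1011
R=1: x+3/14x²=0 ⇒ x=−14/3=-4.6667; min R=1−1/(4·3/14)=-0.1667>−1
Confirm numerically:
  x=-4.522: |R|=0.85982 <1
  x=-4.171: |R|=0.55698 <1
  x=-2.242: |R|=0.16488 <1
  x=-4.889: |R|=1.23293 >1
  x=-4.750: |R|=1.08482 >1
  x=-4.689: |R|=1.02244 >1
So |R|<1 on (-4.6667, 0).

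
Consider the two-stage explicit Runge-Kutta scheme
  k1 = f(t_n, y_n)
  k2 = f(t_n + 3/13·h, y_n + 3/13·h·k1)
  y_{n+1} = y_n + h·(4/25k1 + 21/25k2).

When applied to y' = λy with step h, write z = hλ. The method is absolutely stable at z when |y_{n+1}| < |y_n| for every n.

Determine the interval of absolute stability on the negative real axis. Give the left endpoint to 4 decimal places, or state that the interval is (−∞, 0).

z∈(-5.1587,0).

On y'=λy, z=hλ:
  k1=λy_n ⇒ h·k1=z·y_n;  k2=λ(1+3/13z)y_n ⇒ h·k2=z(1+3/13z)y_n
  y_{n+1}/y_n = 1 + 4/25z + 21/25z(1+3/13z) = 1 + z + 63/325z²
  Hence R(z) = 1 + z + 63/325z².

Solve |R(x)|<1 on ℝ⁻.
x=-1.06: |R|=0.1578
R=1: x+63/325x²=0 ⇒ x=−325/63=-5.1587; min R=1−1/(4·63/325)=-0.2897>−1
Confirm numerically:
  x=-5.046: |R|=0.88973 <1
  x=-2.705: |R|=0.28662 <1
  x=-2.130: |R|=0.25054 <1
  x=-5.567: |R|=1.44058 >1
  x=-5.357: |R|=1.20589 >1
  x=-5.256: |R|=1.09910 >1
So |R|<1 on (-5.1587, 0).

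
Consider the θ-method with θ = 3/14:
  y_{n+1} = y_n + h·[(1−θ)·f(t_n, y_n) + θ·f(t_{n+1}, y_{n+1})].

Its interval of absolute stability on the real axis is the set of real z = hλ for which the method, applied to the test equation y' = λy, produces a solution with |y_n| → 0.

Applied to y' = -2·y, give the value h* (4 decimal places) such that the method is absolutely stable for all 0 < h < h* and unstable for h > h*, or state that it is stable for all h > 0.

(-3.5000,0); λ=-2 ⇒ h* = (7/2)/2 = 1.7500.

Set f=λy, z=hλ:
  y_{n+1} = y_n + z·[11/14·y_n + 3/14·y_{n+1}] ⇒ (1 − 3/14z)y_{n+1} = (1 + 11/14z)y_n
  Hence R(z) = (1 + 11/14z)/(1 − 3/14z).

Solve |R(x)|<1 on ℝ⁻.
x=-0.57: |R|=0.4920
R=−1: 1+11/14x = −1+3/14x ⇒ -4/7x=2 ⇒ x=2/(-4/7)=-3.5000
Confirm numerically:
  x=-2.735: |R|=0.72439 <1
  x=-2.679: |R|=0.70196 <1
  x=-1.531: |R|=0.15280 <1
  x=-1.431: |R|=0.09517 <1
  x=-4.099: |R|=1.18223 >1
  x=-3.562: |R|=1.02009 >1
Stable set (-3.5000, 0).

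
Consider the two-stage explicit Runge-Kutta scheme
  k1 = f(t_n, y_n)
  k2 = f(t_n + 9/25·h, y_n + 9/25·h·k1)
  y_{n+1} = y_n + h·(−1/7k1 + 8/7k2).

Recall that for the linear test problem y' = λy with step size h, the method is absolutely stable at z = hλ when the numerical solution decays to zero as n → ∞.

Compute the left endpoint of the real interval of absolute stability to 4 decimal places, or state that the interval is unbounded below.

left endpoint -2.4306.

On y'=λy, z=hλ:
  k1=λy_n ⇒ h·k1=z·y_n;  k2=λ(1+9/25z)y_n ⇒ h·k2=z(1+9/25z)y_n
  y_{n+1}/y_n = 1 − 1/7z + 8/7z(1+9/25z) = 1 + z + 72/175z²
  ⇒ R(z) = 1 + z + 72/175z².

Need |R(x)|<1, x<0.
x=-0.59: |R|=0.5532
R=1: x+72/175x²=0 ⇒ x=−175/72=-2.4306; min R=1−1/(4·72/175)=0.3924>−1
Confirm numerically:
  x=-2.148: |R|=0.75029 <1
  x=-1.915: |R|=0.59380 <1
  x=-1.558: |R|=0.44069 <1
  x=-3.015: |R|=1.72498 >1
  x=-2.958: |R|=1.64190 >1
So |R|<1 on (-2.4306, 0).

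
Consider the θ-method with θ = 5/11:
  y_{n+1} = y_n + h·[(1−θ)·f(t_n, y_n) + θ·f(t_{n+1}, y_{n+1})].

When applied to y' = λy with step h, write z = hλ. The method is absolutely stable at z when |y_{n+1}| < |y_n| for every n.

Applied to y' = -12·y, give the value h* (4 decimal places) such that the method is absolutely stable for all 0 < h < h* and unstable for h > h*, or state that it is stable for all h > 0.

(-22.0000,0); λ=-12 ⇒ h* = (22)/12 = 1.8333.

Set f=λy, z=hλ:
  y_{n+1} = y_n + z·[6/11·y_n + 5/11·y_{n+1}] ⇒ (1 − 5/11z)y_{n+1} = (1 + 6/11z)y_n
  ⇒ R(z) = (1 + 6/11z)/(1 − 5/11z).

Boundary: |R(x)|=1, x<0.
x=-0.44: |R|=0.6333
R=−1: 1+6/11x = −1+5/11x ⇒ -1/11x=2 ⇒ x=2/(-1/11)=-22.0000
Confirm numerically:
  x=-18.309: |R|=0.96401 <1
  x=-17.961: |R|=0.95993 <1
  x=-15.900: |R|=0.93260 <1
  x=-9.107: |R|=0.77195 <1
  x=-22.372: |R|=1.00303 >1
  x=-22.133: |R|=1.00109 >1
So |R|<1 on (-22.0000, 0).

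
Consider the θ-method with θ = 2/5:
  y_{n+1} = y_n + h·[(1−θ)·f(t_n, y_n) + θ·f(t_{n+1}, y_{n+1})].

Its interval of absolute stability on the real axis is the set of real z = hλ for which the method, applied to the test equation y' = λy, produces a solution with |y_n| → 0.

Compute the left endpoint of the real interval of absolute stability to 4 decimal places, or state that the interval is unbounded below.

Set f=λy, z=hλ:
  y_{n+1} = y_n + z·[3/5·y_n + 2/5·y_{n+1}] ⇒ (1 − 2/5z)y_{n+1} = (1 + 3/5z)y_n
  R(z) = (1 + 3/5z)/(1 − 2/5z).

Boundary: |R(x)|=1, x<0.
x=-0.66: |R|=0.4778
R=−1: 1+3/5x = −1+2/5x ⇒ -1/5x=2 ⇒ x=2/(-1/5)=-10.0000
Confirm numerically:
  x=-9.216: |R|=0.96654 <1
  x=-9.202: |R|=0.96590 <1
  x=-7.649: |R|=0.88418 <1
  x=-10.572: |R|=1.02188 >1
  x=-10.081: |R|=1.00322 >1
Stable set (-10.0000, 0).

left endpoint -10.0000.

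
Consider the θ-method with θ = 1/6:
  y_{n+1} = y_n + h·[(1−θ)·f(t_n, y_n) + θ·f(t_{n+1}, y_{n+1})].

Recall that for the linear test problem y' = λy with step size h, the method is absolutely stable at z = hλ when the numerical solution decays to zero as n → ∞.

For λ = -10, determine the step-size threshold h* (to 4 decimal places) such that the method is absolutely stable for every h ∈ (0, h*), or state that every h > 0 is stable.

(-3.0000,0); λ=-10 ⇒ h* = (3)/10 = 0.3000.

On y'=λy, z=hλ:
  y_{n+1} = y_n + z·[5/6·y_n + 1/6·y_{n+1}] ⇒ (1 − 1/6z)y_{n+1} = (1 + 5/6z)y_n
  ⇒ R(z) = (1 + 5/6z)/(1 − 1/6z).

Boundary: |R(x)|=1, x<0.
x=-0.65: |R|=0.4135
R=−1: 1+5/6x = −1+1/6x ⇒ -2/3x=2 ⇒ x=2/(-2/3)=-3.0000
Confirm numerically:
  x=-2.078: |R|=0.54345 <1
  x=-1.876: |R|=0.42915 <1
  x=-1.500: |R|=0.20000 <1
  x=-1.384: |R|=0.12459 <1
  x=-3.252: |R|=1.10895 >1
  x=-3.042: |R|=1.01858 >1
Interval (-3.0000, 0).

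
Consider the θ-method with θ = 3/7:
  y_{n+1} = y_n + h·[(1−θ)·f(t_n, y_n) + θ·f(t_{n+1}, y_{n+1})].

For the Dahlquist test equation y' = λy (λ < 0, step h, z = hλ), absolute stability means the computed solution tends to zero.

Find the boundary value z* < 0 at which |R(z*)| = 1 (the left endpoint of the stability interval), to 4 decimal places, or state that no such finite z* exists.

left endpoint -14.0000.

Set f=λy, z=hλ:
  y_{n+1} = y_n + z·[4/7·y_n + 3/7·y_{n+1}] ⇒ (1 − 3/7z)y_{n+1} = (1 + 4/7z)y_n
  so R(z) = (1 + 4/7z)/(1 − 3/7z).

Find x<0 with |R(x)|<1.
x=-1.4: |R|=0.1250
R=−1: 1+4/7x = −1+3/7x ⇒ -1/7x=2 ⇒ x=2/(-1/7)=-14.0000
Confirm numerically:
  x=-9.884: |R|=0.88770 <1
  x=-8.923: |R|=0.84966 <1
  x=-7.621: |R|=0.78639 <1
  x=-14.437: |R|=1.00869 >1
  x=-14.256: |R|=1.00514 >1
  x=-14.171: |R|=1.00345 >1
Stable set (-14.0000, 0).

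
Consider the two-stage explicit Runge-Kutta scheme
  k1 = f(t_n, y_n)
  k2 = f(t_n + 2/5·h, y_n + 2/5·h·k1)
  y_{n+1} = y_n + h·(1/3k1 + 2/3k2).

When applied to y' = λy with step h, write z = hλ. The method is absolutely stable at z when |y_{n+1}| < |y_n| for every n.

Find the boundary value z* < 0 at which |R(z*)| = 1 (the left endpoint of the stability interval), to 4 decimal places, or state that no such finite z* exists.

Set f=λy, z=hλ:
  k1=λy_n ⇒ h·k1=z·y_n;  k2=λ(1+2/5z)y_n ⇒ h·k2=z(1+2/5z)y_n
  y_{n+1}/y_n = 1 + 1/3z + 2/3z(1+2/5z) = 1 + z + 4/15z²
  so R(z) = 1 + z + 4/15z².

Find x<0 with |R(x)|<1.
x=-1.37: |R|=0.1305
R=1: x+4/15x²=0 ⇒ x=−15/4=-3.7500; min R=1−1/(4·4/15)=0.0625>−1
Confirm numerically:
  x=-2.805: |R|=0.29314 <1
  x=-1.787: |R|=0.06457 <1
  x=-1.733: |R|=0.06788 <1
  x=-1.602: |R|=0.08237 <1
  x=-4.064: |R|=1.34029 >1
  x=-4.031: |R|=1.30206 >1
  x=-3.938: |R|=1.19743 >1
Interval (-3.7500, 0).

left endpoint -3.7500.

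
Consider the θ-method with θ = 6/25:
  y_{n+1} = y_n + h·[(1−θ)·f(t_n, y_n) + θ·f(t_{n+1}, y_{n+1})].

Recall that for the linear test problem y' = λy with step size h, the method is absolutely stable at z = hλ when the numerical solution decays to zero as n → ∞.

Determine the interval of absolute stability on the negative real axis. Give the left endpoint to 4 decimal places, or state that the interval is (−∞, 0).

(-3.8462, 0).

Set f=λy, z=hλ:
  y_{n+1} = y_n + z·[19/25·y_n + 6/25·y_{n+1}] ⇒ (1 − 6/25z)y_{n+1} = (1 + 19/25z)y_n
  Hence R(z) = (1 + 19/25z)/(1 − 6/25z).

Find x<0 with |R(x)|<1.
x=-0.64: |R|=0.4452
R=−1: 1+19/25x = −1+6/25x ⇒ -13/25x=2 ⇒ x=2/(-13/25)=-3.8462
Confirm numerically:
  x=-2.562: |R|=0.58650 <1
  x=-2.534: |R|=0.57571 <1
  x=-1.616: |R|=0.16440 <1
  x=-1.582: |R|=0.14664 <1
  x=-4.361: |R|=1.13081 >1
  x=-4.217: |R|=1.09584 >1
So |R|<1 on (-3.8462, 0).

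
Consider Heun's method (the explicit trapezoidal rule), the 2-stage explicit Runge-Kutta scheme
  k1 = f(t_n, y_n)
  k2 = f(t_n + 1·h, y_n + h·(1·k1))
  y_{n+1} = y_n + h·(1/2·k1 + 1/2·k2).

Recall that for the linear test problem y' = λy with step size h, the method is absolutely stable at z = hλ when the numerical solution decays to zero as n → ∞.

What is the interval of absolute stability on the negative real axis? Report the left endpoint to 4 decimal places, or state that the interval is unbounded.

(-2.0000, 0).

With y'=λy (z=hλ):
  order 2, 2-stage ⇒ R(z)=1+z+z^2/2
  (e.g. R(-1.55)=0.65125, |R|=0.65125)

Boundary: |R(x)|=1, x<0.
x=-1.55: |R|=0.6513
|R(-1.64)|=0.7048 |R(-0.99)|=0.5000 |R(-0.63)|=0.5684
Bisect:
  x_lo=-2.3473 |R|=1.4076  x_hi=-0.1976 |R|=0.8219
  mid=-1.27244 |R|=0.53711 →hi
  mid=-1.80986 |R|=0.82794 →hi
  mid=-2.07857 |R|=1.08166 →lo
  mid=-1.94422 |R|=0.94577 →hi
  mid=-2.01140 |R|=1.01146 →lo
  mid=-1.97781 |R|=0.97805 →hi
  mid=-1.99460 |R|=0.99462 →hi
  mid=-2.00300 |R|=1.00300 →lo
  mid=-1.99880 |R|=0.99880 →hi
  ...
  [-2.00011,-1.99998] ⇒ x*=-2.0000
So |R|<1 on (-2.0000, 0).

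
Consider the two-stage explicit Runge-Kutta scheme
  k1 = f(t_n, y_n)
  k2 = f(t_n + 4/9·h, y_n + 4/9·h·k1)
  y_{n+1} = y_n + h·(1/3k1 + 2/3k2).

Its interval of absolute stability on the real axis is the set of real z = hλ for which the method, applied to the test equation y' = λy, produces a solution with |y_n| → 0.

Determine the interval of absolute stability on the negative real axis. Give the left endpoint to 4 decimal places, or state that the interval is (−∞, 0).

With y'=λy (z=hλ):
  k1=λy_n ⇒ h·k1=z·y_n;  k2=λ(1+4/9z)y_n ⇒ h·k2=z(1+4/9z)y_n
  y_{n+1}/y_n = 1 + 1/3z + 2/3z(1+4/9z) = 1 + z + 8/27z²
  Hence R(z) = 1 + z + 8/27z².

Boundary: |R(x)|=1, x<0.
x=-1.7: |R|=0.1563
R=1: x+8/27x²=0 ⇒ x=−27/8=-3.3750; min R=1−1/(4·8/27)=0.1562>−1
Confirm numerically:
  x=-2.807: |R|=0.52759 <1
  x=-1.854: |R|=0.16446 <1
  x=-1.653: |R|=0.15660 <1
  x=-3.927: |R|=1.64228 >1
  x=-3.628: |R|=1.27197 >1
  x=-3.413: |R|=1.03843 >1
Stable set (-3.3750, 0).

z∈(-3.3750,0).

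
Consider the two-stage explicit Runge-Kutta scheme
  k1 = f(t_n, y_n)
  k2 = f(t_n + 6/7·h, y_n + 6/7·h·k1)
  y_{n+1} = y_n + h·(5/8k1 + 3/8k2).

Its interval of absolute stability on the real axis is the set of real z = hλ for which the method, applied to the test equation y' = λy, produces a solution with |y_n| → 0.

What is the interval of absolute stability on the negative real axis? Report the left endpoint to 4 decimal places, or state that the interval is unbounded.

On y'=λy, z=hλ:
  k1=λy_n ⇒ h·k1=z·y_n;  k2=λ(1+6/7z)y_n ⇒ h·k2=z(1+6/7z)y_n
  y_{n+1}/y_n = 1 + 5/8z + 3/8z(1+6/7z) = 1 + z + 9/28z²
  ⇒ R(z) = 1 + z + 9/28z².

Need |R(x)|<1, x<0.
x=-1.33: |R|=0.2386
R=1: x+9/28x²=0 ⇒ x=−28/9=-3.1111; min R=1−1/(4·9/28)=0.2222>−1
Confirm numerically:
  x=-3.025: |R|=0.91627 <1
  x=-2.472: |R|=0.49218 <1
  x=-2.462: |R|=0.48632 <1
  x=-1.671: |R|=0.22651 <1
  x=-3.447: |R|=1.37215 >1
  x=-3.140: |R|=1.02916 >1
Stable set (-3.1111, 0).

z∈(-3.1111,0).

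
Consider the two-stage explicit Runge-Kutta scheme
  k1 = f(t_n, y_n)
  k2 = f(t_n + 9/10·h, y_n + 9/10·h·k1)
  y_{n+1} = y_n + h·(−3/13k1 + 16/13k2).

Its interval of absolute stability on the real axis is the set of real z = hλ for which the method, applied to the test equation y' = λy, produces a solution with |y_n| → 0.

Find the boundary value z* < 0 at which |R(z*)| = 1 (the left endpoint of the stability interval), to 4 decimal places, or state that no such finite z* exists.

z* = -0.9028.

Set f=λy, z=hλ:
  k1=λy_n ⇒ h·k1=z·y_n;  k2=λ(1+9/10z)y_n ⇒ h·k2=z(1+9/10z)y_n
  y_{n+1}/y_n = 1 − 3/13z + 16/13z(1+9/10z) = 1 + z + 72/65z²
  so R(z) = 1 + z + 72/65z².

Find x<0 with |R(x)|<1.
x=-0.66: |R|=0.8225
R=1: x+72/65x²=0 ⇒ x=−65/72=-0.9028; min R=1−1/(4·72/65)=0.7743>−1
Confirm numerically:
  x=-0.837: |R|=0.93901 <1
  x=-0.785: |R|=0.89759 <1
  x=-0.571: |R|=0.79015 <1
  x=-0.469: |R|=0.77465 <1
  x=-1.447: |R|=1.87230 >1
  x=-1.105: |R|=1.24752 >1
So |R|<1 on (-0.9028, 0).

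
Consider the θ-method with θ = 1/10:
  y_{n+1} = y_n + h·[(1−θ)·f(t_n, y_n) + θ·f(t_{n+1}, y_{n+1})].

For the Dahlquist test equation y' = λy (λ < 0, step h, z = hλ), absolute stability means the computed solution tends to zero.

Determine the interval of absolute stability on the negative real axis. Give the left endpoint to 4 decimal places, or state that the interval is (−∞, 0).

On y'=λy, z=hλ:
  y_{n+1} = y_n + z·[9/10·y_n + 1/10·y_{n+1}] ⇒ (1 − 1/10z)y_{n+1} = (1 + 9/10z)y_n
  so R(z) = (1 + 9/10z)/(1 − 1/10z).

Find x<0 with |R(x)|<1.
x=-1.75: |R|=0.4894
R=−1: 1+9/10x = −1+1/10x ⇒ -4/5x=2 ⇒ x=2/(-4/5)=-2.5000
Confirm numerically:
  x=-1.900: |R|=0.59664 <1
  x=-1.493: |R|=0.29905 <1
  x=-1.339: |R|=0.18088 <1
  x=-2.804: |R|=1.18994 >1
  x=-2.708: |R|=1.13094 >1
So |R|<1 on (-2.5000, 0).

z∈(-2.5000,0).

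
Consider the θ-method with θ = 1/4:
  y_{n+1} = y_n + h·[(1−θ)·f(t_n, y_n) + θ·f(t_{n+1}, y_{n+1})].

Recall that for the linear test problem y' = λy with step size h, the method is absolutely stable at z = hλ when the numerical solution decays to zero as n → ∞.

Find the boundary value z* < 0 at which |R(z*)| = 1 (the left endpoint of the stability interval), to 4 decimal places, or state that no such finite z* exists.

On y'=λy, z=hλ:
  y_{n+1} = y_n + z·[3/4·y_n + 1/4·y_{n+1}] ⇒ (1 − 1/4z)y_{n+1} = (1 + 3/4z)y_n
  R(z) = (1 + 3/4z)/(1 − 1/4z).

Need |R(x)|<1, x<0.
x=-1.74: |R|=0.2125
R=−1: 1+3/4x = −1+1/4x ⇒ -1/2x=2 ⇒ x=2/(-1/2)=-4.0000
Confirm numerically:
  x=-3.362: |R|=0.82668 <1
  x=-2.469: |R|=0.52667 <1
  x=-2.291: |R|=0.45668 <1
  x=-4.368: |R|=1.08795 >1
  x=-4.355: |R|=1.08498 >1
Interval (-4.0000, 0).

z* = -4.0000.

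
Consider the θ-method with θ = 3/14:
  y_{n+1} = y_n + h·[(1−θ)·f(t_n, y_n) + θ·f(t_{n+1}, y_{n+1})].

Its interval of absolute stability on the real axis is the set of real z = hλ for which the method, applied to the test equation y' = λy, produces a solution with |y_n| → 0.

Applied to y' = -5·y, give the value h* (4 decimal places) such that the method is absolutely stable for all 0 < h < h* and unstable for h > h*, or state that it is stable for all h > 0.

(-3.5000,0); λ=-5 ⇒ h* = (7/2)/5 = 0.7000.

Test eqn y'=λy, z=hλ:
  y_{n+1} = y_n + z·[11/14·y_n + 3/14·y_{n+1}] ⇒ (1 − 3/14z)y_{n+1} = (1 + 11/14z)y_n
  ⇒ R(z) = (1 + 11/14z)/(1 − 3/14z).

Boundary: |R(x)|=1, x<0.
x=-0.75: |R|=0.3538
R=−1: 1+11/14x = −1+3/14x ⇒ -4/7x=2 ⇒ x=2/(-4/7)=-3.5000
Confirm numerically:
  x=-3.433: |R|=0.97794 <1
  x=-3.165: |R|=0.88593 <1
  x=-1.645: |R|=0.21627 <1
  x=-4.050: |R|=1.16826 >1
  x=-3.833: |R|=1.10447 >1
  x=-3.565: |R|=1.02106 >1
So |R|<1 on (-3.5000, 0).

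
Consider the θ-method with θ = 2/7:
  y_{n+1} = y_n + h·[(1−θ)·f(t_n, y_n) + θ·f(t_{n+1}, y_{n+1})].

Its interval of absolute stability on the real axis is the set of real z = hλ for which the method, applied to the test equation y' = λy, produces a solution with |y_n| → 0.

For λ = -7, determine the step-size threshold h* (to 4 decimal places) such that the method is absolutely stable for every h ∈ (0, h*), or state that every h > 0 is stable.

Test eqn y'=λy, z=hλ:
  y_{n+1} = y_n + z·[5/7·y_n + 2/7·y_{n+1}] ⇒ (1 − 2/7z)y_{n+1} = (1 + 5/7z)y_n
  R(z) = (1 + 5/7z)/(1 − 2/7z).

Solve |R(x)|<1 on ℝ⁻.
x=-1.52: |R|=0.0598
R=−1: 1+5/7x = −1+2/7x ⇒ -3/7x=2 ⇒ x=2/(-3/7)=-4.6667
Confirm numerically:
  x=-4.432: |R|=0.95562 <1
  x=-3.832: |R|=0.82924 <1
  x=-2.522: |R|=0.46579 <1
  x=-2.159: |R|=0.33531 <1
  x=-4.812: |R|=1.02623 >1
  x=-4.705: |R|=1.00701 >1
Interval (-4.6667, 0).

(-4.6667,0); λ=-7 ⇒ h* = (14/3)/7 = 0.6667.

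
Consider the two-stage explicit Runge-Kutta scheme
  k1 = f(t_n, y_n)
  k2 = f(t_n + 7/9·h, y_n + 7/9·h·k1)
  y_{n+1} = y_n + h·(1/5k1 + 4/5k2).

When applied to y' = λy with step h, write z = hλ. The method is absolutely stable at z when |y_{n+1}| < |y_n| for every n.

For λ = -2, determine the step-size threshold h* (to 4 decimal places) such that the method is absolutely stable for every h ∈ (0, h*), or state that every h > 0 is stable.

(-1.6071,0); λ=-2 ⇒ h* = (45/28)/2 = 0.8036.

On y'=λy, z=hλ:
  k1=λy_n ⇒ h·k1=z·y_n;  k2=λ(1+7/9z)y_n ⇒ h·k2=z(1+7/9z)y_n
  y_{n+1}/y_n = 1 + 1/5z + 4/5z(1+7/9z) = 1 + z + 28/45z²
  so R(z) = 1 + z + 28/45z².

Boundary: |R(x)|=1, x<0.
x=-1.5: |R|=0.9000
R=1: x+28/45x²=0 ⇒ x=−45/28=-1.6071; min R=1−1/(4·28/45)=0.5982>−1
Confirm numerically:
  x=-1.476: |R|=0.87956 <1
  x=-1.290: |R|=0.74544 <1
  x=-1.144: |R|=0.67032 <1
  x=-0.747: |R|=0.60021 <1
  x=-2.029: |R|=1.53259 >1
  x=-1.932: |R|=1.39052 >1
  x=-1.671: |R|=1.06639 >1
So |R|<1 on (-1.6071, 0).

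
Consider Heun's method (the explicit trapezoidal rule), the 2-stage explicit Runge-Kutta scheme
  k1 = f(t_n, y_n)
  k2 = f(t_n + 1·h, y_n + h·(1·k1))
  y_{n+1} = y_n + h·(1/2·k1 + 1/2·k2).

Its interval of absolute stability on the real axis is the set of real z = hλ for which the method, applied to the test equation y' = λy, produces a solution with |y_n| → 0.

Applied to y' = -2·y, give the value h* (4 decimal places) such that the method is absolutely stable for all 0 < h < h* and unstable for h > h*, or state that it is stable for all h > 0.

With y'=λy (z=hλ):
  order 2, 2-stage ⇒ R(z)=1+z+z^2/2
  (e.g. R(-1.41)=0.58405, |R|=0.58405)

Boundary: |R(x)|=1, x<0.
x=-1.41: |R|=0.5840
|R(-1.62)|=0.6922 |R(-1.33)|=0.5544 |R(-0.62)|=0.5722
Bisect:
  x_lo=-2.8698 |R|=2.2480  x_hi=-0.3614 |R|=0.7039
  mid=-1.61557 |R|=0.68947 →hi
  mid=-2.24268 |R|=1.27212 →lo
  mid=-1.92913 |R|=0.93164 →hi
  mid=-2.08590 |R|=1.08959 →lo
  mid=-2.00751 |R|=1.00754 →lo
  mid=-1.96832 |R|=0.96882 →hi
  mid=-1.98792 |R|=0.98799 →hi
  mid=-1.99771 |R|=0.99772 →hi
  mid=-2.00261 |R|=1.00262 →lo
  ...
  [-2.00001,-1.99986] ⇒ x*=-2.0000
So |R|<1 on (-2.0000, 0).

(-2.0000,0); λ=-2 ⇒ h* = 1.0000.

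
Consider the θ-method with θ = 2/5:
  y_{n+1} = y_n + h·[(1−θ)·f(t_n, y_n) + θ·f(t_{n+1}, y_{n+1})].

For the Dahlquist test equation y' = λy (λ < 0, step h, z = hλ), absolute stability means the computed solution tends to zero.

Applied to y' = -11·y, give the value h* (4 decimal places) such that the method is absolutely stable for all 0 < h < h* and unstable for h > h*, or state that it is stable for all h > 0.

(-10.0000,0); λ=-11 ⇒ h* = (10)/11 = 0.9091.

Set f=λy, z=hλ:
  y_{n+1} = y_n + z·[3/5·y_n + 2/5·y_{n+1}] ⇒ (1 − 2/5z)y_{n+1} = (1 + 3/5z)y_n
  so R(z) = (1 + 3/5z)/(1 − 2/5z).

Boundary: |R(x)|=1, x<0.
x=-1.25: |R|=0.1667
R=−1: 1+3/5x = −1+2/5x ⇒ -1/5x=2 ⇒ x=2/(-1/5)=-10.0000
Confirm numerically:
  x=-9.876: |R|=0.99499 <1
  x=-9.599: |R|=0.98343 <1
  x=-8.438: |R|=0.92860 <1
  x=-5.706: |R|=0.73836 <1
  x=-10.487: |R|=1.01875 >1
  x=-10.334: |R|=1.01301 >1
  x=-10.026: |R|=1.00104 >1
So |R|<1 on (-10.0000, 0).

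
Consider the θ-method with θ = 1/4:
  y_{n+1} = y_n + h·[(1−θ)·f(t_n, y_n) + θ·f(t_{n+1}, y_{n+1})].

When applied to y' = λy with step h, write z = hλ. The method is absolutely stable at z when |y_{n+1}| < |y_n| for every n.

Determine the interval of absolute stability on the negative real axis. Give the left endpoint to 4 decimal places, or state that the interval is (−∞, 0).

With y'=λy (z=hλ):
  y_{n+1} = y_n + z·[3/4·y_n + 1/4·y_{n+1}] ⇒ (1 − 1/4z)y_{n+1} = (1 + 3/4z)y_n
  Hence R(z) = (1 + 3/4z)/(1 − 1/4z).

Boundary: |R(x)|=1, x<0.
x=-1.02: |R|=0.1873
R=−1: 1+3/4x = −1+1/4x ⇒ -1/2x=2 ⇒ x=2/(-1/2)=-4.0000
Confirm numerically:
  x=-3.178: |R|=0.77097 <1
  x=-3.167: |R|=0.76755 <1
  x=-2.177: |R|=0.40975 <1
  x=-1.698: |R|=0.19200 <1
  x=-4.595: |R|=1.13845 >1
  x=-4.558: |R|=1.13040 >1
  x=-4.236: |R|=1.05731 >1
Interval (-4.0000, 0).

z∈(-4.0000,0).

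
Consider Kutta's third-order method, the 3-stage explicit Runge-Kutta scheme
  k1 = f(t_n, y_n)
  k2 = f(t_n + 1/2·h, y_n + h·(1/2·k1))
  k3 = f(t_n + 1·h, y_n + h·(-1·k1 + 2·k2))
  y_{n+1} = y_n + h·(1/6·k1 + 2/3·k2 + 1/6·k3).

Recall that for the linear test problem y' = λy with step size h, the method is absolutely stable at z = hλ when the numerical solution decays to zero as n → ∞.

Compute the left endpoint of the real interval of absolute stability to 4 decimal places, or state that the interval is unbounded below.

z* = -2.5127.

With y'=λy (z=hλ):
  order 3, 3-stage ⇒ R(z)=1+z+z^2/2+z^3/6
  (e.g. R(-1.1)=0.28317, |R|=0.28317)

Solve |R(x)|<1 on ℝ⁻.
x=-1.1: |R|=0.2832
|R(-2.15)|=0.4951 |R(-1.83)|=0.1770 |R(-0.92)|=0.3734
Bisect:
  x_lo=-3.1897 |R|=2.5115  x_hi=-0.0530 |R|=0.9484
  mid=-1.62135 |R|=0.01732 →hi
  mid=-2.40554 |R|=0.83222 →hi
  mid=-2.79763 |R|=1.53365 →lo
  mid=-2.60159 |R|=1.15216 →lo
  mid=-2.50356 |R|=0.98496 →hi
  mid=-2.55257 |R|=1.06670 →lo
  mid=-2.52807 |R|=1.02537 →lo
  mid=-2.51581 |R|=1.00505 →lo
  mid=-2.50969 |R|=0.99498 →hi
  ...
  [-2.51275,-2.51256] ⇒ x*=-2.5127
So |R|<1 on (-2.5127, 0).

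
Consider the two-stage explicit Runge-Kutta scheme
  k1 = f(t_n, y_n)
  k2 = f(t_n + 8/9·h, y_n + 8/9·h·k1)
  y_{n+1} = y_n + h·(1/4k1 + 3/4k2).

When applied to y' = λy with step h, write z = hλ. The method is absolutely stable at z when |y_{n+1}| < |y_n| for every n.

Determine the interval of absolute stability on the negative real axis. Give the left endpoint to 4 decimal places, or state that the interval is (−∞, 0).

(-1.5000, 0).

Set f=λy, z=hλ:
  k1=λy_n ⇒ h·k1=z·y_n;  k2=λ(1+8/9z)y_n ⇒ h·k2=z(1+8/9z)y_n
  y_{n+1}/y_n = 1 + 1/4z + 3/4z(1+8/9z) = 1 + z + 2/3z²
  Hence R(z) = 1 + z + 2/3z².

Boundary: |R(x)|=1, x<0.
x=-0.76: |R|=0.6251
R=1: x+2/3x²=0 ⇒ x=−3/2=-1.5000; min R=1−1/(4·2/3)=0.6250>−1
Confirm numerically:
  x=-1.351: |R|=0.86580 <1
  x=-1.014: |R|=0.67146 <1
  x=-0.605: |R|=0.63902 <1
  x=-1.997: |R|=1.66167 >1
  x=-1.728: |R|=1.26266 >1
Interval (-1.5000, 0).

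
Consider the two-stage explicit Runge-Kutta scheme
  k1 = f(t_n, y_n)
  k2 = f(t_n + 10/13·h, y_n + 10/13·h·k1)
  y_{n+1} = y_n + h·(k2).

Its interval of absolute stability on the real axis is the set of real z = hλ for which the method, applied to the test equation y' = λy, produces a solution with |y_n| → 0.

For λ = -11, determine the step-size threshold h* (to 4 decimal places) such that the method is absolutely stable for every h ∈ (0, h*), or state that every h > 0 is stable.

(-1.3000,0); λ=-11 ⇒ h* = (13/10)/11 = 0.1182.

On y'=λy, z=hλ:
  k1=λy_n ⇒ h·k1=z·y_n;  k2=λ(1+10/13z)y_n ⇒ h·k2=z(1+10/13z)y_n
  y_{n+1}/y_n = 1 + z(1+10/13z) = 1 + z + 10/13z²
  Hence R(z) = 1 + z + 10/13z².

Find x<0 with |R(x)|<1.
x=-0.86: |R|=0.7089
R=1: x+10/13x²=0 ⇒ x=−13/10=-1.3000; min R=1−1/(4·10/13)=0.6750>−1
Confirm numerically:
  x=-1.058: |R|=0.80305 <1
  x=-0.926: |R|=0.73360 <1
  x=-0.652: |R|=0.67500 <1
  x=-0.540: |R|=0.68431 <1
  x=-1.862: |R|=1.80496 >1
  x=-1.694: |R|=1.51341 >1
So |R|<1 on (-1.3000, 0).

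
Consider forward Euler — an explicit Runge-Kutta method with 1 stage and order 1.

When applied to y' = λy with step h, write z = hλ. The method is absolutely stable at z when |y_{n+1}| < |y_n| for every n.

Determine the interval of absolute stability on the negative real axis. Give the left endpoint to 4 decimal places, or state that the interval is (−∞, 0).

z∈(-2.0000,0).

Set f=λy, z=hλ:
  order 1, 1-stage ⇒ R(z)=1+z
  (e.g. R(-1.42)=-0.42000, |R|=0.42000)

Find x<0 with |R(x)|<1.
x=-1.42: |R|=0.4200
|R(-2.08)|=1.0800 |R(-2.06)|=1.0600
Bisect:
  x_lo=-2.3462 |R|=1.3462  x_hi=-0.3019 |R|=0.6981
  mid=-1.32407 |R|=0.32407 →hi
  mid=-1.83514 |R|=0.83514 →hi
  mid=-2.09067 |R|=1.09067 →lo
  mid=-1.96291 |R|=0.96291 →hi
  mid=-2.02679 |R|=1.02679 →lo
  mid=-1.99485 |R|=0.99485 →hi
  mid=-2.01082 |R|=1.01082 →lo
  ...
  [-2.00009,-1.99996] ⇒ x*=-2.0000
So |R|<1 on (-2.0000, 0).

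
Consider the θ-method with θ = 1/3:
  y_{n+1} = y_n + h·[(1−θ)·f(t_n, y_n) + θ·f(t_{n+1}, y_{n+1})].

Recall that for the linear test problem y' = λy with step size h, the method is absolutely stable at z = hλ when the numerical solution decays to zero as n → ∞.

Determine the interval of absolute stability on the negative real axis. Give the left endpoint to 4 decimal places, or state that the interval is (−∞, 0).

(-6.0000, 0).

Set f=λy, z=hλ:
  y_{n+1} = y_n + z·[2/3·y_n + 1/3·y_{n+1}] ⇒ (1 − 1/3z)y_{n+1} = (1 + 2/3z)y_n
  Hence R(z) = (1 + 2/3z)/(1 − 1/3z).

Find x<0 with |R(x)|<1.
x=-0.88: |R|=0.3196
R=−1: 1+2/3x = −1+1/3x ⇒ -1/3x=2 ⇒ x=2/(-1/3)=-6.0000
Confirm numerically:
  x=-5.414: |R|=0.93035 <1
  x=-5.047: |R|=0.88157 <1
  x=-4.155: |R|=0.74214 <1
  x=-2.919: |R|=0.47947 <1
  x=-6.577: |R|=1.06025 >1
  x=-6.468: |R|=1.04943 >1
So |R|<1 on (-6.0000, 0).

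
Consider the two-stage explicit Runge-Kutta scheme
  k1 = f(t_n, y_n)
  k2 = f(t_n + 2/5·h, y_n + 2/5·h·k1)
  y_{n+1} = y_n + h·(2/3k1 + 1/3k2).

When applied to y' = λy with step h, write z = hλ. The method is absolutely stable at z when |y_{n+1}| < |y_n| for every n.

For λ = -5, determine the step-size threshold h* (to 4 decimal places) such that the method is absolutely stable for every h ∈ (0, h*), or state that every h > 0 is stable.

(-7.5000,0); λ=-5 ⇒ h* = (15/2)/5 = 1.5000.

Test eqn y'=λy, z=hλ:
  k1=λy_n ⇒ h·k1=z·y_n;  k2=λ(1+2/5z)y_n ⇒ h·k2=z(1+2/5z)y_n
  y_{n+1}/y_n = 1 + 2/3z + 1/3z(1+2/5z) = 1 + z + 2/15z²
  Hence R(z) = 1 + z + 2/15z².

Need |R(x)|<1, x<0.
x=-1.75: |R|=0.3417
R=1: x+2/15x²=0 ⇒ x=−15/2=-7.5000; min R=1−1/(4·2/15)=-0.8750>−1
Confirm numerically:
  x=-6.884: |R|=0.43459 <1
  x=-5.498: |R|=0.46760 <1
  x=-3.600: |R|=0.87200 <1
  x=-7.972: |R|=1.50170 >1
  x=-7.960: |R|=1.48821 >1
Interval (-7.5000, 0).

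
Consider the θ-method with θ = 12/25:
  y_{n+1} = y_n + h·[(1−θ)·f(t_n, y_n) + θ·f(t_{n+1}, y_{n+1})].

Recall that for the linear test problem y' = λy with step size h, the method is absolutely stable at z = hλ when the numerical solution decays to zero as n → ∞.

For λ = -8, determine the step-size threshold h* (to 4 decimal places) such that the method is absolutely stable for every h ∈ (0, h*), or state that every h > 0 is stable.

Set f=λy, z=hλ:
  y_{n+1} = y_n + z·[13/25·y_n + 12/25·y_{n+1}] ⇒ (1 − 12/25z)y_{n+1} = (1 + 13/25z)y_n
  R(z) = (1 + 13/25z)/(1 − 12/25z).

Find x<0 with |R(x)|<1.
x=-1.14: |R|=0.2632
R=−1: 1+13/25x = −1+12/25x ⇒ -1/25x=2 ⇒ x=2/(-1/25)=-50.0000
Confirm numerically:
  x=-43.235: |R|=0.98756 <1
  x=-43.037: |R|=0.98714 <1
  x=-38.929: |R|=0.97750 <1
  x=-23.615: |R|=0.91444 <1
  x=-50.591: |R|=1.00093 >1
  x=-50.037: |R|=1.00006 >1
Stable set (-50.0000, 0).

(-50.0000,0); λ=-8 ⇒ h* = (50)/8 = 6.2500.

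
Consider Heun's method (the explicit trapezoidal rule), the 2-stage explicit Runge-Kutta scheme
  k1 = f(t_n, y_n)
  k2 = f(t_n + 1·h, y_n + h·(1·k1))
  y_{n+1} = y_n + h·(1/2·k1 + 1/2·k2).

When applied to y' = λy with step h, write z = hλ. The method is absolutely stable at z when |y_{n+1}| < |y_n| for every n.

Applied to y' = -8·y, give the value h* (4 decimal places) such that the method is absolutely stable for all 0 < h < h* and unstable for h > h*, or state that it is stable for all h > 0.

With y'=λy (z=hλ):
  order 2, 2-stage ⇒ R(z)=1+z+z^2/2
  (e.g. R(-1.07)=0.50245, |R|=0.50245)

Boundary: |R(x)|=1, x<0.
x=-1.07: |R|=0.5025
|R(-2.38)|=1.4522 |R(-2.04)|=1.0408 |R(-1.17)|=0.5144
Bisect:
  x_lo=-2.5920 |R|=1.7673  x_hi=-0.0700 |R|=0.9324
  mid=-1.33103 |R|=0.55479 →hi
  mid=-1.96153 |R|=0.96227 →hi
  mid=-2.27678 |R|=1.31509 →lo
  mid=-2.11916 |R|=1.12626 →lo
  mid=-2.04034 |R|=1.04116 →lo
  mid=-2.00094 |R|=1.00094 →lo
  mid=-1.98123 |R|=0.98141 →hi
  mid=-1.99109 |R|=0.99112 →hi
  mid=-1.99601 |R|=0.99602 →hi
  mid=-1.99847 |R|=0.99847 →hi
  ...
  [-2.00001,-1.99986] ⇒ x*=-2.0000
Stable set (-2.0000, 0).

(-2.0000,0); λ=-8 ⇒ h* = 0.2500.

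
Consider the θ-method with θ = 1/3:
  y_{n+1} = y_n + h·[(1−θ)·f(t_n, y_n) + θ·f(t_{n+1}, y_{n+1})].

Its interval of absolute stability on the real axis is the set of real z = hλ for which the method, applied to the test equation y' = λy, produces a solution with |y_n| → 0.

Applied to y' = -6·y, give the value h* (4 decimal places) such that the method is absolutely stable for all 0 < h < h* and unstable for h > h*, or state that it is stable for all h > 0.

(-6.0000,0); λ=-6 ⇒ h* = (6)/6 = 1.0000.

Test eqn y'=λy, z=hλ:
  y_{n+1} = y_n + z·[2/3·y_n + 1/3·y_{n+1}] ⇒ (1 − 1/3z)y_{n+1} = (1 + 2/3z)y_n
  so R(z) = (1 + 2/3z)/(1 − 1/3z).

Solve |R(x)|<1 on ℝ⁻.
x=-1.65: |R|=0.0645
R=−1: 1+2/3x = −1+1/3x ⇒ -1/3x=2 ⇒ x=2/(-1/3)=-6.0000
Confirm numerically:
  x=-4.023: |R|=0.71850 <1
  x=-3.672: |R|=0.65108 <1
  x=-2.972: |R|=0.49297 <1
  x=-6.473: |R|=1.04993 >1
  x=-6.176: |R|=1.01918 >1
So |R|<1 on (-6.0000, 0).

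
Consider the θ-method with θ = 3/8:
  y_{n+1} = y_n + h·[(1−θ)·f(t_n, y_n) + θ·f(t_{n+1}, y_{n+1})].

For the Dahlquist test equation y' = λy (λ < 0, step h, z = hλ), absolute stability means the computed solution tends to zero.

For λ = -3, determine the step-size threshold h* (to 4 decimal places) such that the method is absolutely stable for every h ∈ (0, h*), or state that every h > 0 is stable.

(-8.0000,0); λ=-3 ⇒ h* = (8)/3 = 2.6667.

Set f=λy, z=hλ:
  y_{n+1} = y_n + z·[5/8·y_n + 3/8·y_{n+1}] ⇒ (1 − 3/8z)y_{n+1} = (1 + 5/8z)y_n
  ⇒ R(z) = (1 + 5/8z)/(1 − 3/8z).

Boundary: |R(x)|=1, x<0.
x=-1.44: |R|=0.0649
R=−1: 1+5/8x = −1+3/8x ⇒ -1/4x=2 ⇒ x=2/(-1/4)=-8.0000
Confirm numerically:
  x=-7.400: |R|=0.96026 <1
  x=-7.085: |R|=0.93745 <1
  x=-6.986: |R|=0.92997 <1
  x=-3.238: |R|=0.46235 <1
  x=-8.384: |R|=1.02317 >1
  x=-8.282: |R|=1.01717 >1
  x=-8.266: |R|=1.01622 >1
Stable set (-8.0000, 0).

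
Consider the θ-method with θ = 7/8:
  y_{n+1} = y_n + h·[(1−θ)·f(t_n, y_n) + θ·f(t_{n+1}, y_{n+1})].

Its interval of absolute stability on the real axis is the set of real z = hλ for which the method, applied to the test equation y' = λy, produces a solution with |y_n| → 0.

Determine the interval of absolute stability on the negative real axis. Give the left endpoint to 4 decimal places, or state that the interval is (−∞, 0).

Set f=λy, z=hλ:
  y_{n+1} = y_n + z·[1/8·y_n + 7/8·y_{n+1}] ⇒ (1 − 7/8z)y_{n+1} = (1 + 1/8z)y_n
  ⇒ R(z) = (1 + 1/8z)/(1 − 7/8z).

Solve |R(x)|<1 on ℝ⁻.
x=-1.01: |R|=0.4638
x=-2: |R|=0.2727
x=-10: |R|=0.0256
x=-100: |R|=0.1299
θ=7/8≥1/2 ⇒ |1+1/8x|<|1−7/8x| ∀x<0 ⇒ stable on all of ℝ⁻.

unbounded; (−∞, 0).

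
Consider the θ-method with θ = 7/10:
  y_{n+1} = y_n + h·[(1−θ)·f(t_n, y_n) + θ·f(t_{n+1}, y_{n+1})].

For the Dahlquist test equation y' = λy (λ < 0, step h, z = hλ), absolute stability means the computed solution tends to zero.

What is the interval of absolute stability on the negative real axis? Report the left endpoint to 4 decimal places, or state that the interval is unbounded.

Test eqn y'=λy, z=hλ:
  y_{n+1} = y_n + z·[3/10·y_n + 7/10·y_{n+1}] ⇒ (1 − 7/10z)y_{n+1} = (1 + 3/10z)y_n
  R(z) = (1 + 3/10z)/(1 − 7/10z).

Boundary: |R(x)|=1, x<0.
x=-1.51: |R|=0.2659
x=-2: |R|=0.1667
x=-10: |R|=0.2500
x=-100: |R|=0.4085
θ=7/10≥1/2 ⇒ |1+3/10x|<|1−7/10x| ∀x<0 ⇒ unbounded interval.

interval (−∞, 0).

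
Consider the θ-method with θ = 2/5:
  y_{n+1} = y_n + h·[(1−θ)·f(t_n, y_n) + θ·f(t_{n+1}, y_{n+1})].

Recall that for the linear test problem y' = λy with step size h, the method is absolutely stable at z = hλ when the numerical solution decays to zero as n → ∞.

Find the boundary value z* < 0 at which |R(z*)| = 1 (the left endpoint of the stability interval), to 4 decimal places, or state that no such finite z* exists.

left endpoint -10.0000.

Test eqn y'=λy, z=hλ:
  y_{n+1} = y_n + z·[3/5·y_n + 2/5·y_{n+1}] ⇒ (1 − 2/5z)y_{n+1} = (1 + 3/5z)y_n
  Hence R(z) = (1 + 3/5z)/(1 − 2/5z).

Find x<0 with |R(x)|<1.
x=-1.48: |R|=0.0704
R=−1: 1+3/5x = −1+2/5x ⇒ -1/5x=2 ⇒ x=2/(-1/5)=-10.0000
Confirm numerically:
  x=-9.400: |R|=0.97479 <1
  x=-7.015: |R|=0.84314 <1
  x=-6.653: |R|=0.81716 <1
  x=-4.494: |R|=0.60638 <1
  x=-10.454: |R|=1.01752 >1
  x=-10.224: |R|=1.00880 >1
Interval (-10.0000, 0).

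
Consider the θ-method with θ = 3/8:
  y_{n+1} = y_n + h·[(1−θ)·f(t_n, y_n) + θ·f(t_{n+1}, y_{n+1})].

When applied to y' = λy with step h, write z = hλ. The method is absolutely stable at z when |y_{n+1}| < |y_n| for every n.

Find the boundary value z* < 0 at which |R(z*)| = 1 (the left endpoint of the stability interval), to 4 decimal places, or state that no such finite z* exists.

Test eqn y'=λy, z=hλ:
  y_{n+1} = y_n + z·[5/8·y_n + 3/8·y_{n+1}] ⇒ (1 − 3/8z)y_{n+1} = (1 + 5/8z)y_n
  ⇒ R(z) = (1 + 5/8z)/(1 − 3/8z).

Find x<0 with |R(x)|<1.
x=-0.87: |R|=0.3440
R=−1: 1+5/8x = −1+3/8x ⇒ -1/4x=2 ⇒ x=2/(-1/4)=-8.0000
Confirm numerically:
  x=-7.412: |R|=0.96111 <1
  x=-7.323: |R|=0.95482 <1
  x=-5.468: |R|=0.79249 <1
  x=-3.398: |R|=0.49412 <1
  x=-8.534: |R|=1.03178 >1
  x=-8.353: |R|=1.02136 >1
  x=-8.324: |R|=1.01965 >1
Interval (-8.0000, 0).

left endpoint -8.0000.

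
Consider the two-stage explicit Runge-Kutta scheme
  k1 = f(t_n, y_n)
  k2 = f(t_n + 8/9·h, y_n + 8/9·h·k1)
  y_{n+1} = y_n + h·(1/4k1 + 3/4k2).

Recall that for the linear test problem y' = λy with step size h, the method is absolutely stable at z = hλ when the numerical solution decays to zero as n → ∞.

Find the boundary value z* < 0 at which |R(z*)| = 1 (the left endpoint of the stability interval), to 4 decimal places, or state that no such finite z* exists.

left endpoint -1.5000.

With y'=λy (z=hλ):
  k1=λy_n ⇒ h·k1=z·y_n;  k2=λ(1+8/9z)y_n ⇒ h·k2=z(1+8/9z)y_n
  y_{n+1}/y_n = 1 + 1/4z + 3/4z(1+8/9z) = 1 + z + 2/3z²
  so R(z) = 1 + z + 2/3z².

Find x<0 with |R(x)|<1.
x=-1.57: |R|=1.0733
R=1: x+2/3x²=0 ⇒ x=−3/2=-1.5000; min R=1−1/(4·2/3)=0.6250>−1
Confirm numerically:
  x=-1.304: |R|=0.82961 <1
  x=-0.965: |R|=0.65582 <1
  x=-0.816: |R|=0.62790 <1
  x=-0.770: |R|=0.62527 <1
  x=-1.822: |R|=1.39112 >1
  x=-1.624: |R|=1.13425 >1
  x=-1.621: |R|=1.13076 >1
Interval (-1.5000, 0).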